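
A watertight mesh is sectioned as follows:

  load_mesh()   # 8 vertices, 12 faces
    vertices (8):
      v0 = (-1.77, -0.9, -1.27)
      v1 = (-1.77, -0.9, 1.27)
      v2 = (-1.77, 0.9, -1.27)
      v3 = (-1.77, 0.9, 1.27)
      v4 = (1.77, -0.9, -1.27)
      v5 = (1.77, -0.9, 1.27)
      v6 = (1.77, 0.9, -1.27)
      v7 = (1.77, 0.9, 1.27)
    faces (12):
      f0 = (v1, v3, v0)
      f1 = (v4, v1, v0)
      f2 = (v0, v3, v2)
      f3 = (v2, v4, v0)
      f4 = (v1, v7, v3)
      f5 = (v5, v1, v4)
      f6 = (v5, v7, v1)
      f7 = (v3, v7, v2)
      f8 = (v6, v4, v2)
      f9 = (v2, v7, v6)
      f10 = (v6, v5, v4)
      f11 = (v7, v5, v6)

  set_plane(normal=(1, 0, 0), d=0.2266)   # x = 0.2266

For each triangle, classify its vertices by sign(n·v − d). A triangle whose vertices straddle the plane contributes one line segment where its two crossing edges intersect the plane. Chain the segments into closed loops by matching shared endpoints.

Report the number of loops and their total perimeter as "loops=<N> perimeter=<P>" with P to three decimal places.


loops=1 perimeter=8.680

Straddling triangles (8 of 12):
  (v4,v1,v0) [+--] → (0.2266, -0.9, -0.162589)–(0.2266, -0.9, -1.27)  len=1.1074
  (v2,v4,v0) [-+-] → (0.2266, -0.11522, -1.27)–(0.2266, -0.9, -1.27)  len=0.7848
  (v1,v7,v3) [-+-] → (0.2266, 0.11522, 1.27)–(0.2266, 0.9, 1.27)  len=0.7848
  (v5,v1,v4) [+-+] → (0.2266, -0.9, 1.27)–(0.2266, -0.9, -0.162589)  len=1.4326
  (v5,v7,v1) [++-] → (0.2266, 0.11522, 1.27)–(0.2266, -0.9, 1.27)  len=1.0152
  (v3,v7,v2) [-+-] → (0.2266, 0.9, 1.27)–(0.2266, 0.9, 0.162589)  len=1.1074
  (v6,v4,v2) [++-] → (0.2266, -0.11522, -1.27)–(0.2266, 0.9, -1.27)  len=1.0152
  (v2,v7,v6) [-++] → (0.2266, 0.9, 0.162589)–(0.2266, 0.9, -1.27)  len=1.4326

Chained into 1 loop(s):
  loop 1: 8 segments, perimeter = 8.6800
Total perimeter = 8.680


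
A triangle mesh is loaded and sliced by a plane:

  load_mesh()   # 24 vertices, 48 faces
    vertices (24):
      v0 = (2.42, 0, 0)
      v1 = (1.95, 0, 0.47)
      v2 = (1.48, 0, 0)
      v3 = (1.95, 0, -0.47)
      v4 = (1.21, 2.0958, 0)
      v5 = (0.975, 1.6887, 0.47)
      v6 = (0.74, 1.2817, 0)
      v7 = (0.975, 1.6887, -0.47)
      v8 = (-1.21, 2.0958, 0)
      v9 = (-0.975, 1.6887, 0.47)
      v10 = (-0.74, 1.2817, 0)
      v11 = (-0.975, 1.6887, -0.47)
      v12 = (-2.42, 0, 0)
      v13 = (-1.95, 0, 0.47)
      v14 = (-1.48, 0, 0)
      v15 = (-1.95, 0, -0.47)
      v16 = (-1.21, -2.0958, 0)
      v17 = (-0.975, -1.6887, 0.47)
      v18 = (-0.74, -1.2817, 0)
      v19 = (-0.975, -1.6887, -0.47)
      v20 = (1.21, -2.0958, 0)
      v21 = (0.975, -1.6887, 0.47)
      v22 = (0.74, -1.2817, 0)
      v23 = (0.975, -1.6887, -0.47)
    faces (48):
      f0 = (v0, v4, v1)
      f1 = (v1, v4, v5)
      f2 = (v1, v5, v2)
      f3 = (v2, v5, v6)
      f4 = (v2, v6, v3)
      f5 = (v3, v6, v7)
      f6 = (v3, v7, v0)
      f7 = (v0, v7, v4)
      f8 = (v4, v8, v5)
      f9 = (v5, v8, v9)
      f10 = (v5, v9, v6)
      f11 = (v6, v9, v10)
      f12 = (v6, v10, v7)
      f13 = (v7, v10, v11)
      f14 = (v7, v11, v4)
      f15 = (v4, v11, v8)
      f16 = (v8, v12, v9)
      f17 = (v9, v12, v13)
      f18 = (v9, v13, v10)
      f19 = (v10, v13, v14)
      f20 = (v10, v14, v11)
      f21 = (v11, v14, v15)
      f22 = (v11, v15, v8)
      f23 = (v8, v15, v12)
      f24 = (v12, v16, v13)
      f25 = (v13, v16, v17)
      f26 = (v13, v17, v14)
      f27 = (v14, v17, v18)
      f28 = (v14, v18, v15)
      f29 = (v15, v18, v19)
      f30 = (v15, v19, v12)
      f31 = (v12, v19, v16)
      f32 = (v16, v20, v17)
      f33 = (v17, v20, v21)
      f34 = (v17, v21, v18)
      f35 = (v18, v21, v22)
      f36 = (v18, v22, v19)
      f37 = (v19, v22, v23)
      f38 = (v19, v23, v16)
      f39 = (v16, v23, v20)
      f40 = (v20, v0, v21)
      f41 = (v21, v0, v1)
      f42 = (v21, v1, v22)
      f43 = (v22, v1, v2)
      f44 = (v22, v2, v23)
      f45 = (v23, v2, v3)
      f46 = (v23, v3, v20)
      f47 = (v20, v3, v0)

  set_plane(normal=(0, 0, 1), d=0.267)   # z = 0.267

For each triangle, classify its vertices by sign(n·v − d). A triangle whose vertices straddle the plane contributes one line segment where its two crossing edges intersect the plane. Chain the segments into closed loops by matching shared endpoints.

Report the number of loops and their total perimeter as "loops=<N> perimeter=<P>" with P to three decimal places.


Straddling triangles (24 of 48):
  (v0,v4,v1) [--+] → (1.63038, 0.905207, 0.267)–(2.153, 0, 0.267)  len=1.0452
  (v1,v4,v5) [+-+] → (1.63038, 0.905207, 0.267)–(1.0765, 1.86453, 0.267)  len=1.1077
  (v1,v5,v2) [++-] → (1.19312, 0.959325, 0.267)–(1.747, 0, 0.267)  len=1.1077
  (v2,v5,v6) [-+-] → (1.19312, 0.959325, 0.267)–(0.8735, 1.51291, 0.267)  len=0.6392
  (v4,v8,v5) [--+] → (0.031266, 1.86453, 0.267)–(1.0765, 1.86453, 0.267)  len=1.0452
  (v5,v8,v9) [+-+] → (0.031266, 1.86453, 0.267)–(-1.0765, 1.86453, 0.267)  len=1.1078
  (v5,v9,v6) [++-] → (-0.234266, 1.51291, 0.267)–(0.8735, 1.51291, 0.267)  len=1.1078
  (v6,v9,v10) [-+-] → (-0.234266, 1.51291, 0.267)–(-0.8735, 1.51291, 0.267)  len=0.6392
  (v8,v12,v9) [--+] → (-1.59912, 0.959325, 0.267)–(-1.0765, 1.86453, 0.267)  len=1.0452
  (v9,v12,v13) [+-+] → (-1.59912, 0.959325, 0.267)–(-2.153, 0, 0.267)  len=1.1077
  (v9,v13,v10) [++-] → (-1.42738, 0.553585, 0.267)–(-0.8735, 1.51291, 0.267)  len=1.1077
  (v10,v13,v14) [-+-] → (-1.42738, 0.553585, 0.267)–(-1.747, 0, 0.267)  len=0.6392
  (v12,v16,v13) [--+] → (-1.63038, -0.905207, 0.267)–(-2.153, 0, 0.267)  len=1.0452
  (v13,v16,v17) [+-+] → (-1.63038, -0.905207, 0.267)–(-1.0765, -1.86453, 0.267)  len=1.1077
  (v13,v17,v14) [++-] → (-1.19312, -0.959325, 0.267)–(-1.747, 0, 0.267)  len=1.1077
  (v14,v17,v18) [-+-] → (-1.19312, -0.959325, 0.267)–(-0.8735, -1.51291, 0.267)  len=0.6392
  (v16,v20,v17) [--+] → (-0.031266, -1.86453, 0.267)–(-1.0765, -1.86453, 0.267)  len=1.0452
  (v17,v20,v21) [+-+] → (-0.031266, -1.86453, 0.267)–(1.0765, -1.86453, 0.267)  len=1.1078
  (v17,v21,v18) [++-] → (0.234266, -1.51291, 0.267)–(-0.8735, -1.51291, 0.267)  len=1.1078
  (v18,v21,v22) [-+-] → (0.234266, -1.51291, 0.267)–(0.8735, -1.51291, 0.267)  len=0.6392
  (v20,v0,v21) [--+] → (1.59912, -0.959325, 0.267)–(1.0765, -1.86453, 0.267)  len=1.0452
  (v21,v0,v1) [+-+] → (1.59912, -0.959325, 0.267)–(2.153, 0, 0.267)  len=1.1077
  (v21,v1,v22) [++-] → (1.42738, -0.553585, 0.267)–(0.8735, -1.51291, 0.267)  len=1.1077
  (v22,v1,v2) [-+-] → (1.42738, -0.553585, 0.267)–(1.747, 0, 0.267)  len=0.6392

Chained into 2 loop(s):
  loop 1: 12 segments, perimeter = 12.9179
  loop 2: 12 segments, perimeter = 10.4819
Total perimeter = 23.400

loops=2 perimeter=23.400


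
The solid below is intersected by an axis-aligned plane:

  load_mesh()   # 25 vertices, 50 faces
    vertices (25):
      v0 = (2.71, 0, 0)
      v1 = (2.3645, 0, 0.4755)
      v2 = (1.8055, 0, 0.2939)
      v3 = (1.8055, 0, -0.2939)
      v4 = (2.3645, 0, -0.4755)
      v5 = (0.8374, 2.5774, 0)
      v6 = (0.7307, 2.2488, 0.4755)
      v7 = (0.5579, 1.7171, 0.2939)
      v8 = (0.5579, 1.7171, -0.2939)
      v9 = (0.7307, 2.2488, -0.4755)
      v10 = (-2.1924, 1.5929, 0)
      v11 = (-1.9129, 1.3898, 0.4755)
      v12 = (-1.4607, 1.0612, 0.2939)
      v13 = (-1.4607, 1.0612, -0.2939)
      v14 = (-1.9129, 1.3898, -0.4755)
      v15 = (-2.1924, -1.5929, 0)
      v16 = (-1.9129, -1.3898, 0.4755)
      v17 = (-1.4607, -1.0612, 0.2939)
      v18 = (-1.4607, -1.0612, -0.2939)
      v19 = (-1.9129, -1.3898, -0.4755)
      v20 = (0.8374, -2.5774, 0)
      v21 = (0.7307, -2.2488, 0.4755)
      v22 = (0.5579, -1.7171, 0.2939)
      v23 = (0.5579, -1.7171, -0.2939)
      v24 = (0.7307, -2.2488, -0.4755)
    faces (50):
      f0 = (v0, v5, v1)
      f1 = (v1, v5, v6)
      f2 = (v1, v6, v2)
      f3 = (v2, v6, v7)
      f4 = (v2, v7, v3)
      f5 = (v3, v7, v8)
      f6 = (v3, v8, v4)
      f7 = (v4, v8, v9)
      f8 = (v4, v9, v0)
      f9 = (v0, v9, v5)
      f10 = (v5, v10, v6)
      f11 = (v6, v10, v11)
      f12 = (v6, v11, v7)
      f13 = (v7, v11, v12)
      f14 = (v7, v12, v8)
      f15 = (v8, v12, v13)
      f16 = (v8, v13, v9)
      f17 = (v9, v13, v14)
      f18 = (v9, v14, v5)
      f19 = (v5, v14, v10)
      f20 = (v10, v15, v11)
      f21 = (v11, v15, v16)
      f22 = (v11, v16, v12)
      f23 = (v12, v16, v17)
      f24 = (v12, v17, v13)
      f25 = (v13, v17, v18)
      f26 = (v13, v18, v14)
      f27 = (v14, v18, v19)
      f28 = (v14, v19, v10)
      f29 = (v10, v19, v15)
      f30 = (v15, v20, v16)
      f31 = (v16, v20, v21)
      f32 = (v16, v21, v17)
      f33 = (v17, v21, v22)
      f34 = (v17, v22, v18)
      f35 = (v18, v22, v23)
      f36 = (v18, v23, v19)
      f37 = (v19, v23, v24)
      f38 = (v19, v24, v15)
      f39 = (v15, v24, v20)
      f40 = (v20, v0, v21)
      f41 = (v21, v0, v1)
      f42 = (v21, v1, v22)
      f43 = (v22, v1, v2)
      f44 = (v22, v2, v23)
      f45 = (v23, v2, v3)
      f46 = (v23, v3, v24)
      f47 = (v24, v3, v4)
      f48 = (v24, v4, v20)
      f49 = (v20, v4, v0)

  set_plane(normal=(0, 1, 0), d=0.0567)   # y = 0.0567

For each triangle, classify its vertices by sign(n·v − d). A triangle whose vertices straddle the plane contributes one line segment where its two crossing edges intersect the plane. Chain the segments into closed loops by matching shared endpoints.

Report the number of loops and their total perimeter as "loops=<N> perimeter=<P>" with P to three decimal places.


loops=2 perimeter=5.604

Straddling triangles (20 of 50):
  (v0,v5,v1) [-+-] → (2.6688, 0.0567, 0)–(2.33091, 0.0567, 0.46504)  len=0.5748
  (v1,v5,v6) [-++] → (2.33091, 0.0567, 0.46504)–(2.32331, 0.0567, 0.4755)  len=0.0129
  (v1,v6,v2) [-+-] → (2.32331, 0.0567, 0.4755)–(1.7784, 0.0567, 0.298479)  len=0.5729
  (v2,v6,v7) [-++] → (1.7784, 0.0567, 0.298479)–(1.7643, 0.0567, 0.2939)  len=0.0148
  (v2,v7,v3) [-+-] → (1.7643, 0.0567, 0.2939)–(1.7643, 0.0567, -0.27449)  len=0.5684
  (v3,v7,v8) [-++] → (1.7643, 0.0567, -0.27449)–(1.7643, 0.0567, -0.2939)  len=0.0194
  (v3,v8,v4) [-+-] → (1.7643, 0.0567, -0.2939)–(2.30484, 0.0567, -0.469503)  len=0.5683
  (v4,v8,v9) [-++] → (2.30484, 0.0567, -0.469503)–(2.32331, 0.0567, -0.4755)  len=0.0194
  (v4,v9,v0) [-+-] → (2.32331, 0.0567, -0.4755)–(2.6601, 0.0567, -0.011989)  len=0.5729
  (v0,v9,v5) [-++] → (2.6601, 0.0567, -0.011989)–(2.6688, 0.0567, 0)  len=0.0148
  (v10,v15,v11) [+-+] → (-2.1924, 0.0567, 0)–(-2.03782, 0.0567, 0.262978)  len=0.3050
  (v11,v15,v16) [+--] → (-2.03782, 0.0567, 0.262978)–(-1.9129, 0.0567, 0.4755)  len=0.2465
  (v11,v16,v12) [+-+] → (-1.9129, 0.0567, 0.4755)–(-1.64603, 0.0567, 0.368326)  len=0.2876
  (v12,v16,v17) [+--] → (-1.64603, 0.0567, 0.368326)–(-1.4607, 0.0567, 0.2939)  len=0.1997
  (v12,v17,v13) [+-+] → (-1.4607, 0.0567, 0.2939)–(-1.4607, 0.0567, -0.0157031)  len=0.3096
  (v13,v17,v18) [+--] → (-1.4607, 0.0567, -0.0157031)–(-1.4607, 0.0567, -0.2939)  len=0.2782
  (v13,v18,v14) [+-+] → (-1.4607, 0.0567, -0.2939)–(-1.66695, 0.0567, -0.376728)  len=0.2223
  (v14,v18,v19) [+--] → (-1.66695, 0.0567, -0.376728)–(-1.9129, 0.0567, -0.4755)  len=0.2650
  (v14,v19,v10) [+-+] → (-1.9129, 0.0567, -0.4755)–(-2.04845, 0.0567, -0.2449)  len=0.2675
  (v10,v19,v15) [+--] → (-2.04845, 0.0567, -0.2449)–(-2.1924, 0.0567, 0)  len=0.2841

Chained into 2 loop(s):
  loop 1: 10 segments, perimeter = 2.9389
  loop 2: 10 segments, perimeter = 2.6655
Total perimeter = 5.604


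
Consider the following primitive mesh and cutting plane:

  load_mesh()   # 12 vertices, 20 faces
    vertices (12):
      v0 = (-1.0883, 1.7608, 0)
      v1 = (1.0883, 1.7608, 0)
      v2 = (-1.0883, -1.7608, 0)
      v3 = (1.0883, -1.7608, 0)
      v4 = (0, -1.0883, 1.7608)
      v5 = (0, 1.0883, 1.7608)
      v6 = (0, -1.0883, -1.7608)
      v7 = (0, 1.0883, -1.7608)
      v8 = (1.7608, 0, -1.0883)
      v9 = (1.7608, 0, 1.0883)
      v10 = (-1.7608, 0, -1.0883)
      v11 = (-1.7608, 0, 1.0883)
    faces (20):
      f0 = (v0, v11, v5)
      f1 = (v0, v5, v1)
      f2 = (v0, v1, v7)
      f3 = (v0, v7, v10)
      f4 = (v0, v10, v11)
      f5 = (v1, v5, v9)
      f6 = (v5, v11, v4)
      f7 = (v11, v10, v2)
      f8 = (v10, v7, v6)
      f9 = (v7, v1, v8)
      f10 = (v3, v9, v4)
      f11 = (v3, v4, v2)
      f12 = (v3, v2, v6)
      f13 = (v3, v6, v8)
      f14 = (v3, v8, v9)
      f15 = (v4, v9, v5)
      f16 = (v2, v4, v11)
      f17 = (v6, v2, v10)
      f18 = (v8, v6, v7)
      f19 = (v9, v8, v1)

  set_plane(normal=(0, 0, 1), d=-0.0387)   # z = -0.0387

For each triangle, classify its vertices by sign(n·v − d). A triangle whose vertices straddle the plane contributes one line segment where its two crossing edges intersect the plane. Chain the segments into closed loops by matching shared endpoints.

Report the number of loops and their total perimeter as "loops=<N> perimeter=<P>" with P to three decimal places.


Straddling triangles (10 of 20):
  (v0,v1,v7) [++-] → (1.06438, 1.74602, -0.0387)–(-1.06438, 1.74602, -0.0387)  len=2.1288
  (v0,v7,v10) [+--] → (-1.06438, 1.74602, -0.0387)–(-1.11221, 1.69819, -0.0387)  len=0.0676
  (v0,v10,v11) [+-+] → (-1.11221, 1.69819, -0.0387)–(-1.7608, 0, -0.0387)  len=1.8178
  (v11,v10,v2) [+-+] → (-1.7608, 0, -0.0387)–(-1.11221, -1.69819, -0.0387)  len=1.8178
  (v7,v1,v8) [-+-] → (1.06438, 1.74602, -0.0387)–(1.11221, 1.69819, -0.0387)  len=0.0676
  (v3,v2,v6) [++-] → (-1.06438, -1.74602, -0.0387)–(1.06438, -1.74602, -0.0387)  len=2.1288
  (v3,v6,v8) [+--] → (1.06438, -1.74602, -0.0387)–(1.11221, -1.69819, -0.0387)  len=0.0676
  (v3,v8,v9) [+-+] → (1.11221, -1.69819, -0.0387)–(1.7608, 0, -0.0387)  len=1.8178
  (v6,v2,v10) [-+-] → (-1.06438, -1.74602, -0.0387)–(-1.11221, -1.69819, -0.0387)  len=0.0676
  (v9,v8,v1) [+-+] → (1.7608, 0, -0.0387)–(1.11221, 1.69819, -0.0387)  len=1.8178

Chained into 1 loop(s):
  loop 1: 10 segments, perimeter = 11.7994
Total perimeter = 11.799

loops=1 perimeter=11.799


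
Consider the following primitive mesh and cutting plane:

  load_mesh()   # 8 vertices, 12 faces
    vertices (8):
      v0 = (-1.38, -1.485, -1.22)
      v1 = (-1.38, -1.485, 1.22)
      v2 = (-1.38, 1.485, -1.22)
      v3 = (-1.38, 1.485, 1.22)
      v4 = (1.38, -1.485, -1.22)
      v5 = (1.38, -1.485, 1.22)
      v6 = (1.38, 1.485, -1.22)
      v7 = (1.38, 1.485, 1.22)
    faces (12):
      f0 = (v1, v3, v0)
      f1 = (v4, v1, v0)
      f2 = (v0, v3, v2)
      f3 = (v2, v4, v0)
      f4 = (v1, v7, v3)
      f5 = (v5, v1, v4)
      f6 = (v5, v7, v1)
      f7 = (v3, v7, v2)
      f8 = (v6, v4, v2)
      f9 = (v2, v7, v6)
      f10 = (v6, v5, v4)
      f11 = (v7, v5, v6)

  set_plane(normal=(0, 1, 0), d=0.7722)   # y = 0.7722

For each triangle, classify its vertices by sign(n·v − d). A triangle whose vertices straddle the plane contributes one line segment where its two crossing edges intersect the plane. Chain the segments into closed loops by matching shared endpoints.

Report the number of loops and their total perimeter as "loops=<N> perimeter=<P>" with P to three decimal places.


loops=1 perimeter=10.400

Straddling triangles (8 of 12):
  (v1,v3,v0) [-+-] → (-1.38, 0.7722, 1.22)–(-1.38, 0.7722, 0.6344)  len=0.5856
  (v0,v3,v2) [-++] → (-1.38, 0.7722, 0.6344)–(-1.38, 0.7722, -1.22)  len=1.8544
  (v2,v4,v0) [+--] → (-0.7176, 0.7722, -1.22)–(-1.38, 0.7722, -1.22)  len=0.6624
  (v1,v7,v3) [-++] → (0.7176, 0.7722, 1.22)–(-1.38, 0.7722, 1.22)  len=2.0976
  (v5,v7,v1) [-+-] → (1.38, 0.7722, 1.22)–(0.7176, 0.7722, 1.22)  len=0.6624
  (v6,v4,v2) [+-+] → (1.38, 0.7722, -1.22)–(-0.7176, 0.7722, -1.22)  len=2.0976
  (v6,v5,v4) [+--] → (1.38, 0.7722, -0.6344)–(1.38, 0.7722, -1.22)  len=0.5856
  (v7,v5,v6) [+-+] → (1.38, 0.7722, 1.22)–(1.38, 0.7722, -0.6344)  len=1.8544

Chained into 1 loop(s):
  loop 1: 8 segments, perimeter = 10.4000
Total perimeter = 10.400


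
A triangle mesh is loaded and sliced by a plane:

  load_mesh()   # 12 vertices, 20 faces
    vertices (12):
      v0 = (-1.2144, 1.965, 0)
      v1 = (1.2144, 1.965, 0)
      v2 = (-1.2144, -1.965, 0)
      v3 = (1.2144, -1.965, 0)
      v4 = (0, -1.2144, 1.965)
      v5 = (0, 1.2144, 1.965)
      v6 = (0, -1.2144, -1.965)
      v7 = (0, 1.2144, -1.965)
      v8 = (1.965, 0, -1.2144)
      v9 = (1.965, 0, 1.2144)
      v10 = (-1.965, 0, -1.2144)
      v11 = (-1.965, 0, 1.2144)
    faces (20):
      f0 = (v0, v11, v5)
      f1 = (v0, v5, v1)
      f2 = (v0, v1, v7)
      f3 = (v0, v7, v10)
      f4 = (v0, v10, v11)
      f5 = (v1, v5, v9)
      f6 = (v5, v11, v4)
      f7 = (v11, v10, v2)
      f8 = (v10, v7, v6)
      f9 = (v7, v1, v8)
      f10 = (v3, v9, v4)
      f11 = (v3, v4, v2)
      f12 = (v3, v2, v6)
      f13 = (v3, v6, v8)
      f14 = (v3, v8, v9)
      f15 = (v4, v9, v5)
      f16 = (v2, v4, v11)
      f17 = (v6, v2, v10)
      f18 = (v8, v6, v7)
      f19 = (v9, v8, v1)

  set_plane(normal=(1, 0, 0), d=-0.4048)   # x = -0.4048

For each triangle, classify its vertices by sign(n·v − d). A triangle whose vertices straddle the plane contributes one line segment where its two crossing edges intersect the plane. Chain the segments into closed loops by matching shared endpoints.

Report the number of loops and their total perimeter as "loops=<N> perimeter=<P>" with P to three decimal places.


loops=1 perimeter=12.297

Straddling triangles (10 of 20):
  (v0,v11,v5) [--+] → (-0.4048, 0.964227, 1.81037)–(-0.4048, 1.4646, 1.31)  len=0.7076
  (v0,v5,v1) [-++] → (-0.4048, 1.4646, 1.31)–(-0.4048, 1.965, 0)  len=1.4023
  (v0,v1,v7) [-++] → (-0.4048, 1.965, 0)–(-0.4048, 1.4646, -1.31)  len=1.4023
  (v0,v7,v10) [-+-] → (-0.4048, 1.4646, -1.31)–(-0.4048, 0.964227, -1.81037)  len=0.7076
  (v5,v11,v4) [+-+] → (-0.4048, 0.964227, 1.81037)–(-0.4048, -0.964227, 1.81037)  len=1.9285
  (v10,v7,v6) [-++] → (-0.4048, 0.964227, -1.81037)–(-0.4048, -0.964227, -1.81037)  len=1.9285
  (v3,v4,v2) [++-] → (-0.4048, -1.4646, 1.31)–(-0.4048, -1.965, 0)  len=1.4023
  (v3,v2,v6) [+-+] → (-0.4048, -1.965, 0)–(-0.4048, -1.4646, -1.31)  len=1.4023
  (v2,v4,v11) [-+-] → (-0.4048, -1.4646, 1.31)–(-0.4048, -0.964227, 1.81037)  len=0.7076
  (v6,v2,v10) [+--] → (-0.4048, -1.4646, -1.31)–(-0.4048, -0.964227, -1.81037)  len=0.7076

Chained into 1 loop(s):
  loop 1: 10 segments, perimeter = 12.2967
Total perimeter = 12.297


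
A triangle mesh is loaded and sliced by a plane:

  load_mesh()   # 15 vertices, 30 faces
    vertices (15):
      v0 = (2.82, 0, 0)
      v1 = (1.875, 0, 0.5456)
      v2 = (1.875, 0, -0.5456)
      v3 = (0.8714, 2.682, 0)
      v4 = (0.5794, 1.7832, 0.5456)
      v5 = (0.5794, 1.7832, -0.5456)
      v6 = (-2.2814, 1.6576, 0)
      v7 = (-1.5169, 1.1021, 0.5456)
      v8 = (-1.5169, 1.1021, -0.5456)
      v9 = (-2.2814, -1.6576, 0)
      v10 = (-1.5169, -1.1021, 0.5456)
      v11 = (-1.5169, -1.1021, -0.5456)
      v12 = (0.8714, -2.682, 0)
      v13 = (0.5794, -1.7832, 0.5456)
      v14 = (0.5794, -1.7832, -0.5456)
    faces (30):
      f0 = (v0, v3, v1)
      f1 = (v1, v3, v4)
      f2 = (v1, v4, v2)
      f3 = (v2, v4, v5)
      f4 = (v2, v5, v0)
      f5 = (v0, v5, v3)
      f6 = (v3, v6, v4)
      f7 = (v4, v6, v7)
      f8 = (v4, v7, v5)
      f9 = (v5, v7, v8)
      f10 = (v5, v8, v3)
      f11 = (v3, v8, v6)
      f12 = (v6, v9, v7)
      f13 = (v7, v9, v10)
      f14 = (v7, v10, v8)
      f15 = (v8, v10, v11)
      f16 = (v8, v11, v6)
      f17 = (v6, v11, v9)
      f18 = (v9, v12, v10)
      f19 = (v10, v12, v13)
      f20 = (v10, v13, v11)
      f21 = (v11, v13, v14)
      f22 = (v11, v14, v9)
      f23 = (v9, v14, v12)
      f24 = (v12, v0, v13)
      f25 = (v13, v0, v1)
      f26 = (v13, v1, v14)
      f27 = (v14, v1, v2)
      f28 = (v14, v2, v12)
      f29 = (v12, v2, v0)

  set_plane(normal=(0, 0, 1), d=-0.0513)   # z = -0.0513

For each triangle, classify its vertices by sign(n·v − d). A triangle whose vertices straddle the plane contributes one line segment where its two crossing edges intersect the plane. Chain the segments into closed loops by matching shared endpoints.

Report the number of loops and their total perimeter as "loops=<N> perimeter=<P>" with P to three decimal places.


loops=2 perimeter=27.074

Straddling triangles (20 of 30):
  (v1,v4,v2) [++-] → (1.28811, 0.807767, -0.0513)–(1.875, 0, -0.0513)  len=0.9985
  (v2,v4,v5) [-+-] → (1.28811, 0.807767, -0.0513)–(0.5794, 1.7832, -0.0513)  len=1.2057
  (v2,v5,v0) [--+] → (2.60933, 0.167665, -0.0513)–(2.73115, 0, -0.0513)  len=0.2072
  (v0,v5,v3) [+-+] → (2.60933, 0.167665, -0.0513)–(0.843945, 2.59749, -0.0513)  len=3.0034
  (v4,v7,v5) [++-] → (-0.370198, 1.47467, -0.0513)–(0.5794, 1.7832, -0.0513)  len=0.9985
  (v5,v7,v8) [-+-] → (-0.370198, 1.47467, -0.0513)–(-1.5169, 1.1021, -0.0513)  len=1.2057
  (v5,v8,v3) [--+] → (0.64684, 2.53345, -0.0513)–(0.843945, 2.59749, -0.0513)  len=0.2072
  (v3,v8,v6) [+-+] → (0.64684, 2.53345, -0.0513)–(-2.20952, 1.60537, -0.0513)  len=3.0034
  (v7,v10,v8) [++-] → (-1.5169, 0.103625, -0.0513)–(-1.5169, 1.1021, -0.0513)  len=0.9985
  (v8,v10,v11) [-+-] → (-1.5169, 0.103625, -0.0513)–(-1.5169, -1.1021, -0.0513)  len=1.2057
  (v8,v11,v6) [--+] → (-2.20952, 1.39812, -0.0513)–(-2.20952, 1.60537, -0.0513)  len=0.2072
  (v6,v11,v9) [+-+] → (-2.20952, 1.39812, -0.0513)–(-2.20952, -1.60537, -0.0513)  len=3.0035
  (v10,v13,v11) [++-] → (-0.567302, -1.41063, -0.0513)–(-1.5169, -1.1021, -0.0513)  len=0.9985
  (v11,v13,v14) [-+-] → (-0.567302, -1.41063, -0.0513)–(0.5794, -1.7832, -0.0513)  len=1.2057
  (v11,v14,v9) [--+] → (-2.01241, -1.66941, -0.0513)–(-2.20952, -1.60537, -0.0513)  len=0.2072
  (v9,v14,v12) [+-+] → (-2.01241, -1.66941, -0.0513)–(0.843945, -2.59749, -0.0513)  len=3.0034
  (v13,v1,v14) [++-] → (1.16629, -0.975433, -0.0513)–(0.5794, -1.7832, -0.0513)  len=0.9985
  (v14,v1,v2) [-+-] → (1.16629, -0.975433, -0.0513)–(1.875, 0, -0.0513)  len=1.2057
  (v14,v2,v12) [--+] → (0.965763, -2.42983, -0.0513)–(0.843945, -2.59749, -0.0513)  len=0.2072
  (v12,v2,v0) [+-+] → (0.965763, -2.42983, -0.0513)–(2.73115, 0, -0.0513)  len=3.0034

Chained into 2 loop(s):
  loop 1: 10 segments, perimeter = 11.0209
  loop 2: 10 segments, perimeter = 16.0533
Total perimeter = 27.074


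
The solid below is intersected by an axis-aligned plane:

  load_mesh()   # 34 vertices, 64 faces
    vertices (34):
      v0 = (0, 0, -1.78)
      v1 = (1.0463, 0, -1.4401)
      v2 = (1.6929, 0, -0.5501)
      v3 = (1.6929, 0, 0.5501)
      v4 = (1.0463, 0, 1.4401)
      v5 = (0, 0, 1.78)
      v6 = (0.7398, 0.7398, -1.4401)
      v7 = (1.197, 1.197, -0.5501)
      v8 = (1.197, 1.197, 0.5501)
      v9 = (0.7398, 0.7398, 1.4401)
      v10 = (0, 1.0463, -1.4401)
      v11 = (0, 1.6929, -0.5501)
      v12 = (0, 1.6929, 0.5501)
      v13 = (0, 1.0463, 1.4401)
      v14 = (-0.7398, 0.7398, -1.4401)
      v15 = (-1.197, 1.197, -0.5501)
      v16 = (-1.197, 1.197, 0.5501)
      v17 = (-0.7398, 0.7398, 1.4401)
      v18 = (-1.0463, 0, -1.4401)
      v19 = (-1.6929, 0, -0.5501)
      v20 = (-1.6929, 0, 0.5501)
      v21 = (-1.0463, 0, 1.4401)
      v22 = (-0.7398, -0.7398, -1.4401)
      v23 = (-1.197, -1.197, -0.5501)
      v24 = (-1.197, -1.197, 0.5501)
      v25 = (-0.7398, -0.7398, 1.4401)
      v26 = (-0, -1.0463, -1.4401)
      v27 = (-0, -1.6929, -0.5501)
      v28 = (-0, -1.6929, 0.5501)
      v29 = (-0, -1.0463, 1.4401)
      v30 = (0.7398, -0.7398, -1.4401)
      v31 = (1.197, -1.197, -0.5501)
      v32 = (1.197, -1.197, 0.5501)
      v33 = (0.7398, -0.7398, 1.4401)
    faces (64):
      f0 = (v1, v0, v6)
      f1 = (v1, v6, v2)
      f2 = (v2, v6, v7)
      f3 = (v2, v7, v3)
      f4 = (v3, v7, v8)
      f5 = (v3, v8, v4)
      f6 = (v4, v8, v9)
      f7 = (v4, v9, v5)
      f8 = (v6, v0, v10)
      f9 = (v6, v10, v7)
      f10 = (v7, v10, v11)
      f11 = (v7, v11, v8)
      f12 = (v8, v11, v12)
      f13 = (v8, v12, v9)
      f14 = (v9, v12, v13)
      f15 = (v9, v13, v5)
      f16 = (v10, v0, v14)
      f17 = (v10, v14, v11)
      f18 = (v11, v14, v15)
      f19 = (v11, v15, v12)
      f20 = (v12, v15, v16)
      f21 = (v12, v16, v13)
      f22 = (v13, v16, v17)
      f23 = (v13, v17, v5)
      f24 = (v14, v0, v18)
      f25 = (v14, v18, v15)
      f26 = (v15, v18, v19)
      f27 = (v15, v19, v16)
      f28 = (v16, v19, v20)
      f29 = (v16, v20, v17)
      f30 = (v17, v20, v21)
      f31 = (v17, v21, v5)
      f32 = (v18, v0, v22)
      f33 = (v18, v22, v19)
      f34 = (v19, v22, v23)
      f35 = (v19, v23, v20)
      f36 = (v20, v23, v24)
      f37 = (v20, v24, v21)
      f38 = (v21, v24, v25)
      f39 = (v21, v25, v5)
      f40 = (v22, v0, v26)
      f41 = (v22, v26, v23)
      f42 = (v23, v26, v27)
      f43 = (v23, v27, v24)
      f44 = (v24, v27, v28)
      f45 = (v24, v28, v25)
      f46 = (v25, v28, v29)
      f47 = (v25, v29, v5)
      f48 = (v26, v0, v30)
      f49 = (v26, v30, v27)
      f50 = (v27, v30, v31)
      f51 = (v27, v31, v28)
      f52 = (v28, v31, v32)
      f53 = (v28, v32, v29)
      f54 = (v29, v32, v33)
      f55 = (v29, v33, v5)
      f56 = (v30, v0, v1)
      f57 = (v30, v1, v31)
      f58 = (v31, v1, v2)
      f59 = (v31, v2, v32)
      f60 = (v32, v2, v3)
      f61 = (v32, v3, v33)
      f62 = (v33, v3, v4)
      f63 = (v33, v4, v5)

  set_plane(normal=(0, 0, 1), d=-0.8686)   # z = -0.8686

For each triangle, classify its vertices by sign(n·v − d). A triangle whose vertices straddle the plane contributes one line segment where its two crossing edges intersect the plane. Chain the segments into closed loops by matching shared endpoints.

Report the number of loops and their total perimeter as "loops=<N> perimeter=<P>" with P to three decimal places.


loops=1 perimeter=8.948

Straddling triangles (16 of 64):
  (v1,v6,v2) [--+] → (1.35182, 0.264749, -0.8686)–(1.4615, 0, -0.8686)  len=0.2866
  (v2,v6,v7) [+-+] → (1.35182, 0.264749, -0.8686)–(1.03338, 1.03338, -0.8686)  len=0.8320
  (v6,v10,v7) [--+] → (0.768635, 1.14307, -0.8686)–(1.03338, 1.03338, -0.8686)  len=0.2866
  (v7,v10,v11) [+-+] → (0.768635, 1.14307, -0.8686)–(0, 1.4615, -0.8686)  len=0.8320
  (v10,v14,v11) [--+] → (-0.264749, 1.35182, -0.8686)–(0, 1.4615, -0.8686)  len=0.2866
  (v11,v14,v15) [+-+] → (-0.264749, 1.35182, -0.8686)–(-1.03338, 1.03338, -0.8686)  len=0.8320
  (v14,v18,v15) [--+] → (-1.14307, 0.768635, -0.8686)–(-1.03338, 1.03338, -0.8686)  len=0.2866
  (v15,v18,v19) [+-+] → (-1.14307, 0.768635, -0.8686)–(-1.4615, 0, -0.8686)  len=0.8320
  (v18,v22,v19) [--+] → (-1.35182, -0.264749, -0.8686)–(-1.4615, 0, -0.8686)  len=0.2866
  (v19,v22,v23) [+-+] → (-1.35182, -0.264749, -0.8686)–(-1.03338, -1.03338, -0.8686)  len=0.8320
  (v22,v26,v23) [--+] → (-0.768635, -1.14307, -0.8686)–(-1.03338, -1.03338, -0.8686)  len=0.2866
  (v23,v26,v27) [+-+] → (-0.768635, -1.14307, -0.8686)–(0, -1.4615, -0.8686)  len=0.8320
  (v26,v30,v27) [--+] → (0.264749, -1.35182, -0.8686)–(0, -1.4615, -0.8686)  len=0.2866
  (v27,v30,v31) [+-+] → (0.264749, -1.35182, -0.8686)–(1.03338, -1.03338, -0.8686)  len=0.8320
  (v30,v1,v31) [--+] → (1.14307, -0.768635, -0.8686)–(1.03338, -1.03338, -0.8686)  len=0.2866
  (v31,v1,v2) [+-+] → (1.14307, -0.768635, -0.8686)–(1.4615, 0, -0.8686)  len=0.8320

Chained into 1 loop(s):
  loop 1: 16 segments, perimeter = 8.9485
Total perimeter = 8.948


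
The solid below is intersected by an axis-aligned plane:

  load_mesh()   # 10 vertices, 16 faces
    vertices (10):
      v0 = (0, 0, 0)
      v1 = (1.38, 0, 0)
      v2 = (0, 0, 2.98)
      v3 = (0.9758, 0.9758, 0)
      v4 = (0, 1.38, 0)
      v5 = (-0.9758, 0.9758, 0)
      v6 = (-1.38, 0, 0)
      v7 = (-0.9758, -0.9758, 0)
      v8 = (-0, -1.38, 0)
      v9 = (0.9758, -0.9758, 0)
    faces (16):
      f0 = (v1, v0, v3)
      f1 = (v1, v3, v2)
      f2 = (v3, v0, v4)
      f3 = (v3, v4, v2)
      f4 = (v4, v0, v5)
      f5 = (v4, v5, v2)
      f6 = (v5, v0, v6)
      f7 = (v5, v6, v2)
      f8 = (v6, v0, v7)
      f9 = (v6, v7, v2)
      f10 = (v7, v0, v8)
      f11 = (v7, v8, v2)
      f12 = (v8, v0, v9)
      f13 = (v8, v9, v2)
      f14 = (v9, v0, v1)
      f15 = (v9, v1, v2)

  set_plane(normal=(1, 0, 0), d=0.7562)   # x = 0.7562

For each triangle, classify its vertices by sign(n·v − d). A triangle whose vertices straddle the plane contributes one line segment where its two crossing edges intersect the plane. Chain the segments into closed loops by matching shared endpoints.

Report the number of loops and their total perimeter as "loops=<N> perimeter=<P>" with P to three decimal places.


Straddling triangles (8 of 16):
  (v1,v0,v3) [+-+] → (0.7562, 0, 0)–(0.7562, 0.7562, 0)  len=0.7562
  (v1,v3,v2) [++-] → (0.7562, 0.7562, 0.670637)–(0.7562, 0, 1.34705)  len=1.0146
  (v3,v0,v4) [+--] → (0.7562, 0.7562, 0)–(0.7562, 1.06676, 0)  len=0.3106
  (v3,v4,v2) [+--] → (0.7562, 1.06676, 0)–(0.7562, 0.7562, 0.670637)  len=0.7391
  (v8,v0,v9) [--+] → (0.7562, -0.7562, 0)–(0.7562, -1.06676, 0)  len=0.3106
  (v8,v9,v2) [-+-] → (0.7562, -1.06676, 0)–(0.7562, -0.7562, 0.670637)  len=0.7391
  (v9,v0,v1) [+-+] → (0.7562, -0.7562, 0)–(0.7562, 0, 0)  len=0.7562
  (v9,v1,v2) [++-] → (0.7562, 0, 1.34705)–(0.7562, -0.7562, 0.670637)  len=1.0146

Chained into 1 loop(s):
  loop 1: 8 segments, perimeter = 5.6408
Total perimeter = 5.641

loops=1 perimeter=5.641


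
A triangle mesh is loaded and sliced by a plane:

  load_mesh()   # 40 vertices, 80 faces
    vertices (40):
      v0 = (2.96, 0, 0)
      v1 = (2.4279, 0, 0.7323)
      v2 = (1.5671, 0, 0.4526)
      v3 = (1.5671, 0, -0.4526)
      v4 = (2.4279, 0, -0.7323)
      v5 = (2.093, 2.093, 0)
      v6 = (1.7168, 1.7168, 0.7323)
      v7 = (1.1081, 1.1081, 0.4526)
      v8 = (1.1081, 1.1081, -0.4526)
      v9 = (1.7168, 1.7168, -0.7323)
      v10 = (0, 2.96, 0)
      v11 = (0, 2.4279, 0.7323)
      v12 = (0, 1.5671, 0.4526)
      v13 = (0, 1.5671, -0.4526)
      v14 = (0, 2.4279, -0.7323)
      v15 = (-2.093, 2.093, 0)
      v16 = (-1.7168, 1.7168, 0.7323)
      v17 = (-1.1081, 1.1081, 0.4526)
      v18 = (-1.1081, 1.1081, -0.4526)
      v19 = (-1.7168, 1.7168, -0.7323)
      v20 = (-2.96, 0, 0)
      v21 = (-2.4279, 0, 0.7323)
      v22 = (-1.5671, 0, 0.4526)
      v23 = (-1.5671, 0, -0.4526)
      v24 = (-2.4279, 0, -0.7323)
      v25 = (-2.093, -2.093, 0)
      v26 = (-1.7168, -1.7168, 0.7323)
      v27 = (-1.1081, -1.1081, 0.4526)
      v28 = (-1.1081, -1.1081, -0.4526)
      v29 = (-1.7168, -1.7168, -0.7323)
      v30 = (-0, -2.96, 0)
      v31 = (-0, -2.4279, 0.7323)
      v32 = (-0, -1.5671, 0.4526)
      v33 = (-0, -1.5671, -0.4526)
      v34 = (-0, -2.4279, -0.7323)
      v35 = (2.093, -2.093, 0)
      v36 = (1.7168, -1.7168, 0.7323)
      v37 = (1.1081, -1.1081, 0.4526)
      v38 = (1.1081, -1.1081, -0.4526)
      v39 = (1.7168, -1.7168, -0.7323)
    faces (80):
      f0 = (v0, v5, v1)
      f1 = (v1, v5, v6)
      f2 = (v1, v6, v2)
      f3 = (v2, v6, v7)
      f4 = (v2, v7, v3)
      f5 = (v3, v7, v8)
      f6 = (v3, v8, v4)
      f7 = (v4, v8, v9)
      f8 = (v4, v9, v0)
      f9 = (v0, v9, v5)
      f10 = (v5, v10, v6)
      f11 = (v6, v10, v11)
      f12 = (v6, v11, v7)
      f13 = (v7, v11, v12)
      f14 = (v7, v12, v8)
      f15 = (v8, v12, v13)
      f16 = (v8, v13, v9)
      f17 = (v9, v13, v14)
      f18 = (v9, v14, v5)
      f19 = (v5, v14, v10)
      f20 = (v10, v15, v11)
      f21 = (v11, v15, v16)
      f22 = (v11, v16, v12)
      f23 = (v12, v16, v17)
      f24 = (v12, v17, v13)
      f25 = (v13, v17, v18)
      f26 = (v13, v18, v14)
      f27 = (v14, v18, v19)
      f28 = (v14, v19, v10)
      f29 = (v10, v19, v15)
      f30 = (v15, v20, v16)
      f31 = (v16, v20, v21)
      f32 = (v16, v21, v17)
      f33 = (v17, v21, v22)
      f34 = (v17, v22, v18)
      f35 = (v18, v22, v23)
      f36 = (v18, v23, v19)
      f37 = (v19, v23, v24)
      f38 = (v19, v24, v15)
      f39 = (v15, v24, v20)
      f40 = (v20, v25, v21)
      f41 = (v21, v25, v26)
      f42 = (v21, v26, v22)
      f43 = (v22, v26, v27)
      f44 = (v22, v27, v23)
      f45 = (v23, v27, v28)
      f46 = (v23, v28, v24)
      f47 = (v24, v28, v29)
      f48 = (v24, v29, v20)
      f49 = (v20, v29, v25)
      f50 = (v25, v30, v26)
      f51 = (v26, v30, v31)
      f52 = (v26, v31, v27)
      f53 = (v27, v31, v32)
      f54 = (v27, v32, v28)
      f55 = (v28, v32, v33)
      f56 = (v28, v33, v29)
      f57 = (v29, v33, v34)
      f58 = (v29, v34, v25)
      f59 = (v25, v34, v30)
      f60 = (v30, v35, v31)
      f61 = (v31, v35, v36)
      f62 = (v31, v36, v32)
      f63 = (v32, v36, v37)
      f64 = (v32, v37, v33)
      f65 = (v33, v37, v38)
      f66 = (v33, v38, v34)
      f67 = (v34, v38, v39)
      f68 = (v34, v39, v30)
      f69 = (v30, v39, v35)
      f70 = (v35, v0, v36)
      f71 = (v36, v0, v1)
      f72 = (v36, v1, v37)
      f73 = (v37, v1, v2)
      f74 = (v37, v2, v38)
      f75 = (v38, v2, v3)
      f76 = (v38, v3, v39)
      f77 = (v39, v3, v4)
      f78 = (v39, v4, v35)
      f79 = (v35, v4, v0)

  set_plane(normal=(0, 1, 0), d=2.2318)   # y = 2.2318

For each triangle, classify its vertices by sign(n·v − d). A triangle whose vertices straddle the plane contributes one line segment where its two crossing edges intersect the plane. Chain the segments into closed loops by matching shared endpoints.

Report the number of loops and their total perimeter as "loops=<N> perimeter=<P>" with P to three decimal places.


loops=1 perimeter=7.825

Straddling triangles (14 of 80):
  (v5,v10,v6) [-+-] → (1.75793, 2.2318, 0)–(1.00561, 2.2318, 0.428942)  len=0.8660
  (v6,v10,v11) [-++] → (1.00561, 2.2318, 0.428942)–(0.473442, 2.2318, 0.7323)  len=0.6126
  (v6,v11,v7) [-+-] → (0.473442, 2.2318, 0.7323)–(0.164645, 2.2318, 0.690741)  len=0.3116
  (v7,v11,v12) [-+-] → (0.164645, 2.2318, 0.690741)–(0, 2.2318, 0.668581)  len=0.1661
  (v9,v13,v14) [--+] → (0, 2.2318, -0.668581)–(0.473442, 2.2318, -0.7323)  len=0.4777
  (v9,v14,v5) [-+-] → (0.473442, 2.2318, -0.7323)–(1.22555, 2.2318, -0.303503)  len=0.8658
  (v5,v14,v10) [-++] → (1.22555, 2.2318, -0.303503)–(1.75793, 2.2318, 0)  len=0.6128
  (v10,v15,v11) [+-+] → (-1.75793, 2.2318, 0)–(-1.22555, 2.2318, 0.303503)  len=0.6128
  (v11,v15,v16) [+--] → (-1.22555, 2.2318, 0.303503)–(-0.473442, 2.2318, 0.7323)  len=0.8658
  (v11,v16,v12) [+--] → (-0.473442, 2.2318, 0.7323)–(0, 2.2318, 0.668581)  len=0.4777
  (v13,v18,v14) [--+] → (-0.164645, 2.2318, -0.690741)–(0, 2.2318, -0.668581)  len=0.1661
  (v14,v18,v19) [+--] → (-0.164645, 2.2318, -0.690741)–(-0.473442, 2.2318, -0.7323)  len=0.3116
  (v14,v19,v10) [+-+] → (-0.473442, 2.2318, -0.7323)–(-1.00561, 2.2318, -0.428942)  len=0.6126
  (v10,v19,v15) [+--] → (-1.00561, 2.2318, -0.428942)–(-1.75793, 2.2318, 0)  len=0.8660

Chained into 1 loop(s):
  loop 1: 14 segments, perimeter = 7.8251
Total perimeter = 7.825


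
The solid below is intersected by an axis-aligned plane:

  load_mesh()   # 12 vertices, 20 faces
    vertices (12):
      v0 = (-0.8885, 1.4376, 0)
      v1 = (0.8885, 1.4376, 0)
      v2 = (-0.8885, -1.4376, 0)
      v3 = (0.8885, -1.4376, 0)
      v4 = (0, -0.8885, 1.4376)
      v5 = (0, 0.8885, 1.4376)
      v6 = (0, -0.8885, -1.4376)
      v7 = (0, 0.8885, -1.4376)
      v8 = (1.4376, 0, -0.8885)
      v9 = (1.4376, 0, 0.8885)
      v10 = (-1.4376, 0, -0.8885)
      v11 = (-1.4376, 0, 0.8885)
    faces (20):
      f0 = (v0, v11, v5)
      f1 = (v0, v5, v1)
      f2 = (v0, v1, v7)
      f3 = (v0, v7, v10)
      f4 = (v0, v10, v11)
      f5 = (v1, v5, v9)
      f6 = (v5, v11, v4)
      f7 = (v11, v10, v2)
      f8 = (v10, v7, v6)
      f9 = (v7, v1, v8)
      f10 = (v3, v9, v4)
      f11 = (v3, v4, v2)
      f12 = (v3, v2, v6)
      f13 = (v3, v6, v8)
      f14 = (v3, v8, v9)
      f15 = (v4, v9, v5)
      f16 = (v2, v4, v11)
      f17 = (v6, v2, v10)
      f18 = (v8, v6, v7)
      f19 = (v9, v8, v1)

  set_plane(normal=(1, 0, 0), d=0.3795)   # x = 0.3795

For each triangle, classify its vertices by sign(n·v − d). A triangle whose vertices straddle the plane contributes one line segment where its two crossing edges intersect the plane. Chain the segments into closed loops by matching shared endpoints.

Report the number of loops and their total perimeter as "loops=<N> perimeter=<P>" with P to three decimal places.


Straddling triangles (10 of 20):
  (v0,v5,v1) [--+] → (0.3795, 1.12303, 0.823566)–(0.3795, 1.4376, 0)  len=0.8816
  (v0,v1,v7) [-+-] → (0.3795, 1.4376, 0)–(0.3795, 1.12303, -0.823566)  len=0.8816
  (v1,v5,v9) [+-+] → (0.3795, 1.12303, 0.823566)–(0.3795, 0.653952, 1.29265)  len=0.6634
  (v7,v1,v8) [-++] → (0.3795, 1.12303, -0.823566)–(0.3795, 0.653952, -1.29265)  len=0.6634
  (v3,v9,v4) [++-] → (0.3795, -0.653952, 1.29265)–(0.3795, -1.12303, 0.823566)  len=0.6634
  (v3,v4,v2) [+--] → (0.3795, -1.12303, 0.823566)–(0.3795, -1.4376, 0)  len=0.8816
  (v3,v2,v6) [+--] → (0.3795, -1.4376, 0)–(0.3795, -1.12303, -0.823566)  len=0.8816
  (v3,v6,v8) [+-+] → (0.3795, -1.12303, -0.823566)–(0.3795, -0.653952, -1.29265)  len=0.6634
  (v4,v9,v5) [-+-] → (0.3795, -0.653952, 1.29265)–(0.3795, 0.653952, 1.29265)  len=1.3079
  (v8,v6,v7) [+--] → (0.3795, -0.653952, -1.29265)–(0.3795, 0.653952, -1.29265)  len=1.3079

Chained into 1 loop(s):
  loop 1: 10 segments, perimeter = 8.7957
Total perimeter = 8.796

loops=1 perimeter=8.796


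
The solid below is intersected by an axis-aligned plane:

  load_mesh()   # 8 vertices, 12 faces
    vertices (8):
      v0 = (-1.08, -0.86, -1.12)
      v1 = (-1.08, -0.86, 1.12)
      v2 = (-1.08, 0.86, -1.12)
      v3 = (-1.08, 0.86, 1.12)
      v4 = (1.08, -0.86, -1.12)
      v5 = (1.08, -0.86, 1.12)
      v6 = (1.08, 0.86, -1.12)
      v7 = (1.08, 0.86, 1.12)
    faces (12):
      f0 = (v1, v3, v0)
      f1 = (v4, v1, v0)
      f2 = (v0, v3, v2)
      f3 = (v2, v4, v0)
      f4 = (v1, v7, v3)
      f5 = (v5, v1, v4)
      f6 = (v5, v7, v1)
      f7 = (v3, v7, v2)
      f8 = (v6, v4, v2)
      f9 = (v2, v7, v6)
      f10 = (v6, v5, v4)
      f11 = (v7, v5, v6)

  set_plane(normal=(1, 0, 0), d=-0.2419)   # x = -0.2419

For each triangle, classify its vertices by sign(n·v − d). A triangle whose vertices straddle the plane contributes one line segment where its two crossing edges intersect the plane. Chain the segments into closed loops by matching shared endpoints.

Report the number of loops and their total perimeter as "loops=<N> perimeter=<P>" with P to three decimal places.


Straddling triangles (8 of 12):
  (v4,v1,v0) [+--] → (-0.2419, -0.86, 0.250859)–(-0.2419, -0.86, -1.12)  len=1.3709
  (v2,v4,v0) [-+-] → (-0.2419, 0.192624, -1.12)–(-0.2419, -0.86, -1.12)  len=1.0526
  (v1,v7,v3) [-+-] → (-0.2419, -0.192624, 1.12)–(-0.2419, 0.86, 1.12)  len=1.0526
  (v5,v1,v4) [+-+] → (-0.2419, -0.86, 1.12)–(-0.2419, -0.86, 0.250859)  len=0.8691
  (v5,v7,v1) [++-] → (-0.2419, -0.192624, 1.12)–(-0.2419, -0.86, 1.12)  len=0.6674
  (v3,v7,v2) [-+-] → (-0.2419, 0.86, 1.12)–(-0.2419, 0.86, -0.250859)  len=1.3709
  (v6,v4,v2) [++-] → (-0.2419, 0.192624, -1.12)–(-0.2419, 0.86, -1.12)  len=0.6674
  (v2,v7,v6) [-++] → (-0.2419, 0.86, -0.250859)–(-0.2419, 0.86, -1.12)  len=0.8691

Chained into 1 loop(s):
  loop 1: 8 segments, perimeter = 7.9200
Total perimeter = 7.920

loops=1 perimeter=7.920


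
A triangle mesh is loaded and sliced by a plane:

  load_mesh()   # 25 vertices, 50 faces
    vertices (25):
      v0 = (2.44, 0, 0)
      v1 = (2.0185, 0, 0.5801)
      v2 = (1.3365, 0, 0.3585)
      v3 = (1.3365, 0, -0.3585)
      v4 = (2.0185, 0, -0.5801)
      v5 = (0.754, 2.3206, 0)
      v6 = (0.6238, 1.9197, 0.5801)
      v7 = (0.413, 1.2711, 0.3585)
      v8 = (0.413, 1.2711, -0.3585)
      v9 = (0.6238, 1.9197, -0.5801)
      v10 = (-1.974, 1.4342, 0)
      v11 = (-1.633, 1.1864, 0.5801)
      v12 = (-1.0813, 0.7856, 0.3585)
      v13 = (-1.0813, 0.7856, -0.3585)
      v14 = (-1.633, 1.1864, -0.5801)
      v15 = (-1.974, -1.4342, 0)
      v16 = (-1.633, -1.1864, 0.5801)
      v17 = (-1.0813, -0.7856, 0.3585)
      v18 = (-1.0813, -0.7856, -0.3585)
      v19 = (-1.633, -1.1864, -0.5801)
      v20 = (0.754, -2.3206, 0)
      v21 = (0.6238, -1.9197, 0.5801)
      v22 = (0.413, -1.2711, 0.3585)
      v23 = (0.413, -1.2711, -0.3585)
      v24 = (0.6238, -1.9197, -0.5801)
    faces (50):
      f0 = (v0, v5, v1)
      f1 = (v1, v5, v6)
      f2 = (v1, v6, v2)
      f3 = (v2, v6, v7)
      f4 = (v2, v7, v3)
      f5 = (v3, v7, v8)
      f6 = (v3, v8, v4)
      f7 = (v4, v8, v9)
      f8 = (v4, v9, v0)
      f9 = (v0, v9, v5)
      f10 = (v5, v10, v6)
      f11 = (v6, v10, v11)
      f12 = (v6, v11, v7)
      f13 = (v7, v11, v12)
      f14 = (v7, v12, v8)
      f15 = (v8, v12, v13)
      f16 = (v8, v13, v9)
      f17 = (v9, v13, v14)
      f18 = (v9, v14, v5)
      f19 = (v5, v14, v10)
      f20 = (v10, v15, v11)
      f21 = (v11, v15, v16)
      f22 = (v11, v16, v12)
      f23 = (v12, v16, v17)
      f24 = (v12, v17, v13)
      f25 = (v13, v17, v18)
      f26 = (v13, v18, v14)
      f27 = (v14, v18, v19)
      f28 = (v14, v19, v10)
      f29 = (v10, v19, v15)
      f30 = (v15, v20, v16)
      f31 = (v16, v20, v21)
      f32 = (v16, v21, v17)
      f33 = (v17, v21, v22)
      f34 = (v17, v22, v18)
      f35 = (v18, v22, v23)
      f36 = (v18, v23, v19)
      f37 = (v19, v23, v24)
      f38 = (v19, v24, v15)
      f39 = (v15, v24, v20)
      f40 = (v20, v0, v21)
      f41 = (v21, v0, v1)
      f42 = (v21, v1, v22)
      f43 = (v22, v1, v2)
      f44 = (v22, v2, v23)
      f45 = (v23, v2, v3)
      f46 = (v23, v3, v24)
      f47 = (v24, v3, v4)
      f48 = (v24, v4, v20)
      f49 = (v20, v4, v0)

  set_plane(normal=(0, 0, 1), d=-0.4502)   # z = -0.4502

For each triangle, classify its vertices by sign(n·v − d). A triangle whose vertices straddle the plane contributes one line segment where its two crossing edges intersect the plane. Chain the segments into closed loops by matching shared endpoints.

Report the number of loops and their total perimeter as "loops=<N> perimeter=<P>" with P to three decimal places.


loops=2 perimeter=21.934

Straddling triangles (20 of 50):
  (v3,v8,v4) [++-] → (1.07737, 0.745108, -0.4502)–(1.61872, 0, -0.4502)  len=0.9210
  (v4,v8,v9) [-+-] → (1.07737, 0.745108, -0.4502)–(0.500231, 1.5395, -0.4502)  len=0.9819
  (v4,v9,v0) [--+] → (1.0305, 1.48983, -0.4502)–(2.11289, 0, -0.4502)  len=1.8415
  (v0,v9,v5) [+-+] → (1.0305, 1.48983, -0.4502)–(0.652955, 2.00947, -0.4502)  len=0.6423
  (v8,v13,v9) [++-] → (-0.375715, 1.2549, -0.4502)–(0.500231, 1.5395, -0.4502)  len=0.9210
  (v9,v13,v14) [-+-] → (-0.375715, 1.2549, -0.4502)–(-1.3096, 0.951455, -0.4502)  len=0.9819
  (v9,v14,v5) [--+] → (-1.09849, 1.44038, -0.4502)–(0.652955, 2.00947, -0.4502)  len=1.8416
  (v5,v14,v10) [+-+] → (-1.09849, 1.44038, -0.4502)–(-1.70936, 1.24189, -0.4502)  len=0.6423
  (v13,v18,v14) [++-] → (-1.3096, 0.0304307, -0.4502)–(-1.3096, 0.951455, -0.4502)  len=0.9210
  (v14,v18,v19) [-+-] → (-1.3096, 0.0304307, -0.4502)–(-1.3096, -0.951455, -0.4502)  len=0.9819
  (v14,v19,v10) [--+] → (-1.70936, -0.599577, -0.4502)–(-1.70936, 1.24189, -0.4502)  len=1.8415
  (v10,v19,v15) [+-+] → (-1.70936, -0.599577, -0.4502)–(-1.70936, -1.24189, -0.4502)  len=0.6423
  (v18,v23,v19) [++-] → (-0.433653, -1.23605, -0.4502)–(-1.3096, -0.951455, -0.4502)  len=0.9210
  (v19,v23,v24) [-+-] → (-0.433653, -1.23605, -0.4502)–(0.500231, -1.5395, -0.4502)  len=0.9819
  (v19,v24,v15) [--+] → (0.0420827, -1.81098, -0.4502)–(-1.70936, -1.24189, -0.4502)  len=1.8416
  (v15,v24,v20) [+-+] → (0.0420827, -1.81098, -0.4502)–(0.652955, -2.00947, -0.4502)  len=0.6423
  (v23,v3,v24) [++-] → (1.04158, -0.794388, -0.4502)–(0.500231, -1.5395, -0.4502)  len=0.9210
  (v24,v3,v4) [-+-] → (1.04158, -0.794388, -0.4502)–(1.61872, 0, -0.4502)  len=0.9819
  (v24,v4,v20) [--+] → (1.73534, -0.519645, -0.4502)–(0.652955, -2.00947, -0.4502)  len=1.8415
  (v20,v4,v0) [+-+] → (1.73534, -0.519645, -0.4502)–(2.11289, 0, -0.4502)  len=0.6423

Chained into 2 loop(s):
  loop 1: 10 segments, perimeter = 9.5147
  loop 2: 10 segments, perimeter = 12.4192
Total perimeter = 21.934
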